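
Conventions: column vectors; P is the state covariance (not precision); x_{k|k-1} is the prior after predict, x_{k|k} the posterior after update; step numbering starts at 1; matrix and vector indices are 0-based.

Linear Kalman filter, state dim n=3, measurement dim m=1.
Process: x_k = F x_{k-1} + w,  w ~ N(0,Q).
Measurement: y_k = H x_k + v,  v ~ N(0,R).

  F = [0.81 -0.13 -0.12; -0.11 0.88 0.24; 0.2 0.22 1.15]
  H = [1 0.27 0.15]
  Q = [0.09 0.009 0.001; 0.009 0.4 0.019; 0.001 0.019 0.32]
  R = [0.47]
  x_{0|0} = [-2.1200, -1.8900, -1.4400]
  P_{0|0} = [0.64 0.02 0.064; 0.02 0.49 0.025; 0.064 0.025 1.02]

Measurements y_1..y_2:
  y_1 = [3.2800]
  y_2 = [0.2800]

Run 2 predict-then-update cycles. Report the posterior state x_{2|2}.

x_post = [0.9911, -1.0938, -0.7226]

step 1: x^-=[-1.2987, -1.7756, -2.4958]  P^-=[0.5170 -0.1090 0.0066; -0.1090 0.8493 0.4059; 0.0066 0.4059 1.7621]  S=[1.0645]  K=[0.4589; 0.1702; 0.3575]  nu=[5.4325]  x^+=[1.1944, -0.8512, -0.5538]  P^+=[0.2928 -0.1922 -0.1680; -0.1922 0.8184 0.3412; -0.1680 0.3412 1.6261]
step 2: x^-=[1.1446, -1.0134, -0.5852]  P^-=[0.4031 -0.3788 -0.4411; -0.3788 1.3212 0.9671; -0.4411 0.9671 2.6002]  S=[0.7694]  K=[0.3050; 0.1598; 0.2730]  nu=[-0.5032]  x^+=[0.9911, -1.0938, -0.7226]  P^+=[0.3315 -0.4163 -0.5052; -0.4163 1.3015 0.9335; -0.5052 0.9335 2.5429]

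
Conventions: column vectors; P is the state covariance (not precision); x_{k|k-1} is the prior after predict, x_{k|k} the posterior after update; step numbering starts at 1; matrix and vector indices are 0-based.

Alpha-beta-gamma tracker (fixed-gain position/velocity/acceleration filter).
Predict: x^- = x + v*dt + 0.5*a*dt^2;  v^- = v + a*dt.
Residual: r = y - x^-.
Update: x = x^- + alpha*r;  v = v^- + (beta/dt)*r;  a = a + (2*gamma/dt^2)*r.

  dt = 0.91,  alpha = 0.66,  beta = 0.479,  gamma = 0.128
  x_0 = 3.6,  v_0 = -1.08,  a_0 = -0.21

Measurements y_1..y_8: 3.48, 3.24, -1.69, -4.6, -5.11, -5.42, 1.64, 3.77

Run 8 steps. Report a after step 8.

a_post = 4.0766

step 1: x_pred=2.5302  r=0.9498  x^+=3.1571  v^+=-0.7712  a^+=0.0836
step 2: x_pred=2.4899  r=0.7501  x^+=2.9850  v^+=-0.3003  a^+=0.3155
step 3: x_pred=2.8424  r=-4.5324  x^+=-0.1490  v^+=-2.3989  a^+=-1.0857
step 4: x_pred=-2.7815  r=-1.8185  x^+=-3.9817  v^+=-4.3440  a^+=-1.6478
step 5: x_pred=-8.6171  r=3.5071  x^+=-6.3024  v^+=-3.9975  a^+=-0.5636
step 6: x_pred=-10.1735  r=4.7535  x^+=-7.0362  v^+=-2.0083  a^+=0.9059
step 7: x_pred=-8.4887  r=10.1287  x^+=-1.8038  v^+=4.1475  a^+=4.0371
step 8: x_pred=3.6420  r=0.1280  x^+=3.7265  v^+=7.8886  a^+=4.0766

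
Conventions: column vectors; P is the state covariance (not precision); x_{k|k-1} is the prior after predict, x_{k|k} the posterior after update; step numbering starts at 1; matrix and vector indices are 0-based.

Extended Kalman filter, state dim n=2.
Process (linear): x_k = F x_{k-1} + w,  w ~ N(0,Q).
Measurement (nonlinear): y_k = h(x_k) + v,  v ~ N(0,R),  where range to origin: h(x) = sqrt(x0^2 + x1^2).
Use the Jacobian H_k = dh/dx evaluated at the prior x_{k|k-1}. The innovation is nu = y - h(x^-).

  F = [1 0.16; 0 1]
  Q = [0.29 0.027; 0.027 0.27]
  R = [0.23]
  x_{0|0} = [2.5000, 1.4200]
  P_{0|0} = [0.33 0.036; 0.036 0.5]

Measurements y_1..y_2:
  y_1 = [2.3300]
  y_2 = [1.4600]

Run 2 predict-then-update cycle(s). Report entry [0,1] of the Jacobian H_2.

step 1: x^-=[2.7272, 1.4200]  P^-=[0.6443 0.1430; 0.1430 0.7700]  H_jac=[0.8870 0.4618]  S=[1.0183]  K=[0.6261; 0.4738]  nu=[-0.7447]  x^+=[2.2609, 1.0672]  P^+=[0.2452 -0.1591; -0.1591 0.5414]
step 2: x^-=[2.4317, 1.0672]  P^-=[0.4981 -0.0454; -0.0454 0.8114]  H_jac=[0.9157 0.4019]  S=[0.7453]  K=[0.5875; 0.3817]  nu=[-1.1955]  x^+=[1.7293, 0.6108]  P^+=[0.2409 -0.2126; -0.2126 0.7028]

H_jac[0,1] = 0.4019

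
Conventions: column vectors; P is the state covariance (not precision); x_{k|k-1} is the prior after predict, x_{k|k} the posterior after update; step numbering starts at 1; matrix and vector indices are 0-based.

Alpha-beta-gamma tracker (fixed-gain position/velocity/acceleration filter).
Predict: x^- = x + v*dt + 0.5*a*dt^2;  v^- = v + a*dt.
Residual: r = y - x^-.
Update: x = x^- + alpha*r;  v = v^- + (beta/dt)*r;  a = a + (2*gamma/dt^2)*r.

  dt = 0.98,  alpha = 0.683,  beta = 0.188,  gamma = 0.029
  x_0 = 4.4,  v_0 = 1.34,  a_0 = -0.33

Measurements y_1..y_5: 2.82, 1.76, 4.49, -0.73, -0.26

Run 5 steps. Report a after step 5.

a_post = -0.6046

step 1: x_pred=5.5547  r=-2.7347  x^+=3.6869  v^+=0.4920  a^+=-0.4952
step 2: x_pred=3.9313  r=-2.1713  x^+=2.4483  v^+=-0.4098  a^+=-0.6263
step 3: x_pred=1.7459  r=2.7441  x^+=3.6201  v^+=-0.4971  a^+=-0.4606
step 4: x_pred=2.9118  r=-3.6418  x^+=0.4244  v^+=-1.6471  a^+=-0.6805
step 5: x_pred=-1.5165  r=1.2565  x^+=-0.6583  v^+=-2.0730  a^+=-0.6046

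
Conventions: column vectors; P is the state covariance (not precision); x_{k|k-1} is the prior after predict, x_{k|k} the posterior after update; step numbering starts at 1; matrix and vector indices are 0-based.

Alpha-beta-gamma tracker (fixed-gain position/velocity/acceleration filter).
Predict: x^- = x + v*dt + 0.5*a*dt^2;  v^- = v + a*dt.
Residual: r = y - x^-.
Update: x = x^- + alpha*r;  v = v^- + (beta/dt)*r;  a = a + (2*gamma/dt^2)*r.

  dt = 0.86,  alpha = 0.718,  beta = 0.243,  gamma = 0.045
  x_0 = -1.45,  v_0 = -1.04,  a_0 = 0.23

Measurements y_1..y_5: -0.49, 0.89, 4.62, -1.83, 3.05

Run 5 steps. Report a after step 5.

a_post = 0.3925

step 1: x_pred=-2.2593  r=1.7693  x^+=-0.9890  v^+=-0.3423  a^+=0.4453
step 2: x_pred=-1.1186  r=2.0086  x^+=0.3236  v^+=0.6083  a^+=0.6897
step 3: x_pred=1.1017  r=3.5183  x^+=3.6278  v^+=2.1955  a^+=1.1179
step 4: x_pred=5.9294  r=-7.7594  x^+=0.3582  v^+=0.9644  a^+=0.1736
step 5: x_pred=1.2518  r=1.7982  x^+=2.5429  v^+=1.6219  a^+=0.3925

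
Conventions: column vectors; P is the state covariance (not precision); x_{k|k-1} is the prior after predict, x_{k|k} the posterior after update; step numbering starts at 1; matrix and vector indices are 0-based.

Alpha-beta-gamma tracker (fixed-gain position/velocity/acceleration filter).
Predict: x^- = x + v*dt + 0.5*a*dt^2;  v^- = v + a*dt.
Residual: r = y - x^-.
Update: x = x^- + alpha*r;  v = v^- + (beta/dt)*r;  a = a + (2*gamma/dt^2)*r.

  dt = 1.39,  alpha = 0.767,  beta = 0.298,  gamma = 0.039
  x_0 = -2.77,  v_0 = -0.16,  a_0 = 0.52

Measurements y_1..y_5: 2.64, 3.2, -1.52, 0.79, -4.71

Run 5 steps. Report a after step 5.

a_post = -0.0995

step 1: x_pred=-2.4901  r=5.1301  x^+=1.4447  v^+=1.6626  a^+=0.7271
step 2: x_pred=4.4582  r=-1.2582  x^+=3.4932  v^+=2.4036  a^+=0.6763
step 3: x_pred=7.4875  r=-9.0075  x^+=0.5787  v^+=1.4125  a^+=0.3127
step 4: x_pred=2.8442  r=-2.0542  x^+=1.2686  v^+=1.4068  a^+=0.2297
step 5: x_pred=3.4460  r=-8.1560  x^+=-2.8097  v^+=-0.0224  a^+=-0.0995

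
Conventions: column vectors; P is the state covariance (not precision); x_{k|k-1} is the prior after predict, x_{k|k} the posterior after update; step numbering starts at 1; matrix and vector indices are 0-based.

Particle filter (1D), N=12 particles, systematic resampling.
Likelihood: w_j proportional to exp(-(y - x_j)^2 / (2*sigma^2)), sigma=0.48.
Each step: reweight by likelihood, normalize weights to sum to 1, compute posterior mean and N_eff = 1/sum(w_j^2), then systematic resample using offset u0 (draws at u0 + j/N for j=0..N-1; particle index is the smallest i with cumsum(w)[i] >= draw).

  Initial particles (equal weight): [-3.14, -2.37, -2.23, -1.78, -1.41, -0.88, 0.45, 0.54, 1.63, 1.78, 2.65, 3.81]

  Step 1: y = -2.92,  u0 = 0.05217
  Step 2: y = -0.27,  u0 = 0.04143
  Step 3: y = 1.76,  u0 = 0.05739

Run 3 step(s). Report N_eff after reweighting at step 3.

step 1: w=[0.4889, 0.2816, 0.1932, 0.0324, 0.0039, 0.0001, 0.0000, 0.0000, 0.0000, 0.0000, 0.0000, 0.0000]  mean=-2.6965  Neff=2.8035  idx=[0, 0, 0, 0, 0, 0, 1, 1, 1, 2, 2, 3]
step 2: w=[0.0000, 0.0000, 0.0000, 0.0000, 0.0000, 0.0000, 0.0090, 0.0090, 0.0090, 0.0308, 0.0308, 0.9116]  mean=-1.8236  Neff=1.2004  idx=[9, 11, 11, 11, 11, 11, 11, 11, 11, 11, 11, 11]
step 3: w=[0.0001, 0.0909, 0.0909, 0.0909, 0.0909, 0.0909, 0.0909, 0.0909, 0.0909, 0.0909, 0.0909, 0.0909]  mean=-1.7800  Neff=11.0013  idx=[1, 2, 3, 4, 5, 6, 7, 8, 8, 9, 10, 11]

N_eff = 11.0013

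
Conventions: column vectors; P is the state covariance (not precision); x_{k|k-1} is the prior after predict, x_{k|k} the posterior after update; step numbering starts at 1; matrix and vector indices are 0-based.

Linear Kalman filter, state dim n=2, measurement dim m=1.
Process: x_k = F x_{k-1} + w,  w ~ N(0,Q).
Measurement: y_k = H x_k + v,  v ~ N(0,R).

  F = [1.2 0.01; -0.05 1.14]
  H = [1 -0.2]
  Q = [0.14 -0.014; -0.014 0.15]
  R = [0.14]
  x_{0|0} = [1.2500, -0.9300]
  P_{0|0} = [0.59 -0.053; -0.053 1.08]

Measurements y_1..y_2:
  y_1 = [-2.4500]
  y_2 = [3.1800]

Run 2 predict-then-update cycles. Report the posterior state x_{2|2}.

step 1: x^-=[1.4907, -1.1227]  P^-=[0.9884 -0.1096; -0.1096 1.5611]  S=[1.2347]  K=[0.8183; -0.3416]  nu=[-4.1652]  x^+=[-1.9177, 0.3002]  P^+=[0.1617 0.2356; 0.2356 1.4170]
step 2: x^-=[-2.2982, 0.4381]  P^-=[0.3786 0.3146; 0.3146 1.9651]  S=[0.4714]  K=[0.6697; -0.1664]  nu=[5.5658]  x^+=[1.4294, -0.4878]  P^+=[0.1672 0.3671; 0.3671 1.9520]

x_post = [1.4294, -0.4878]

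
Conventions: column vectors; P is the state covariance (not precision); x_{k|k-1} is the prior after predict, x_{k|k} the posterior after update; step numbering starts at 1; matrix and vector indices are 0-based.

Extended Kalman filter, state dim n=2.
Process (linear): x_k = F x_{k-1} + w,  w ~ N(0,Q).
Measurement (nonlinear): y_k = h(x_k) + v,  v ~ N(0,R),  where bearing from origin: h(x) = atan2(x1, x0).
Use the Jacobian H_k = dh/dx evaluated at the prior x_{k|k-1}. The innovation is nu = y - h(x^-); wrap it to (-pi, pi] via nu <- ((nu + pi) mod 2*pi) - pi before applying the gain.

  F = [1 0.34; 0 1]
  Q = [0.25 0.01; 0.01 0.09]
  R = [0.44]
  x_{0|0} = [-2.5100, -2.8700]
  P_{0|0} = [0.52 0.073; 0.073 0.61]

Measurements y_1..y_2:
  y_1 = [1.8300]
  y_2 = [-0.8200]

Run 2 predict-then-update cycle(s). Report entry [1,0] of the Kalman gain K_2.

step 1: x^-=[-3.4858, -2.8700]  P^-=[0.8902 0.2904; 0.2904 0.7000]  H_jac=[0.1408 -0.1710]  S=[0.4641]  K=[0.1630; -0.1698]  nu=[-2.0004]  x^+=[-3.8119, -2.5304]  P^+=[0.8778 0.3032; 0.3032 0.6866]
step 2: x^-=[-4.6722, -2.5304]  P^-=[1.4134 0.5467; 0.5467 0.7766]  H_jac=[0.0896 -0.1655]  S=[0.4564]  K=[0.0793; -0.1742]  nu=[1.8252]  x^+=[-4.5274, -2.8484]  P^+=[1.4105 0.5530; 0.5530 0.7628]

K[1,0] = -0.1742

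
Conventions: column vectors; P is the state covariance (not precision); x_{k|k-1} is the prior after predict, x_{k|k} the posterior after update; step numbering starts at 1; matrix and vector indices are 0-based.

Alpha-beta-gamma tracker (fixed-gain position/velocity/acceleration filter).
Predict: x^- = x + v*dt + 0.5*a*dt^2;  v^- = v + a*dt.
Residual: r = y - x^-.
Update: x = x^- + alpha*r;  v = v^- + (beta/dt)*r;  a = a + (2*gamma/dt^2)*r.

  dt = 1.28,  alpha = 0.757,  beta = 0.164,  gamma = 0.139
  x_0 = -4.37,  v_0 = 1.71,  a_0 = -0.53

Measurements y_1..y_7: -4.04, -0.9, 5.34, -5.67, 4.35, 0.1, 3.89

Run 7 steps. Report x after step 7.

step 1: x_pred=-2.6154  r=-1.4246  x^+=-3.6938  v^+=0.8491  a^+=-0.7717
step 2: x_pred=-3.2392  r=2.3392  x^+=-1.4684  v^+=0.1610  a^+=-0.3748
step 3: x_pred=-1.5694  r=6.9094  x^+=3.6610  v^+=0.5665  a^+=0.7976
step 4: x_pred=5.0395  r=-10.7095  x^+=-3.0676  v^+=0.2152  a^+=-1.0196
step 5: x_pred=-3.6274  r=7.9774  x^+=2.4115  v^+=-0.0678  a^+=0.3340
step 6: x_pred=2.5983  r=-2.4983  x^+=0.7071  v^+=0.0396  a^+=-0.0899
step 7: x_pred=0.6842  r=3.2058  x^+=3.1110  v^+=0.3353  a^+=0.4540

x_post = 3.1110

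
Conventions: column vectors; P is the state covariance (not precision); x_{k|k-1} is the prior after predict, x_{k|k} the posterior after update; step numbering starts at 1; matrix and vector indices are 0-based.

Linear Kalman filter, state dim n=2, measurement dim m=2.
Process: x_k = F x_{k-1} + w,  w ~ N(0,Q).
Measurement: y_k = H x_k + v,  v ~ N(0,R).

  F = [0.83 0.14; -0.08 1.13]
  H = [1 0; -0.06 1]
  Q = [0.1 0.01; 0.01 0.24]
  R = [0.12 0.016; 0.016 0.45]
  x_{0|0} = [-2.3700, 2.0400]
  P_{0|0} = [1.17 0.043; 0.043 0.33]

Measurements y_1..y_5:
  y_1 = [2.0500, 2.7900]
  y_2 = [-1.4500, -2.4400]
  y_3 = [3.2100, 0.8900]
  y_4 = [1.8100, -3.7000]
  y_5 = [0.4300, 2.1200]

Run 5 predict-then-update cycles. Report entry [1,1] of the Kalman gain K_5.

K[1,1] = 0.5457

step 1: x^-=[-1.6815, 2.4948]  P^-=[0.9225 0.0244; 0.0244 0.6611]  S=[1.0425 -0.0150; -0.0150 1.1115]  K=[0.8847 -0.0159; 0.0319 0.5939]  nu=[3.7315, 0.1943]  x^+=[1.6165, 2.7293]  P^+=[0.1059 0.0133; 0.0133 0.2686]
step 2: x^-=[1.7238, 2.9548]  P^-=[0.1813 0.0578; 0.0578 0.5812]  S=[0.3013 0.0629; 0.0629 1.0249]  K=[0.5999 0.0090; 0.0751 0.5591]  nu=[-3.1738, -5.2913]  x^+=[-0.2275, -0.2418]  P^+=[0.0721 0.0180; 0.0180 0.2539]
step 3: x^-=[-0.2227, -0.2551]  P^-=[0.1588 0.0620; 0.0620 0.5614]  S=[0.2788 0.0685; 0.0685 1.0045]  K=[0.5663 0.0136; 0.0875 0.5492]  nu=[3.4327, 1.1317]  x^+=[1.7367, 0.6669]  P^+=[0.0682 0.0193; 0.0193 0.2497]
step 4: x^-=[1.5348, 0.6146]  P^-=[0.1563 0.0628; 0.0628 0.5558]  S=[0.2763 0.0695; 0.0695 0.9988]  K=[0.5621 0.0144; 0.0901 0.5464]  nu=[0.2752, -4.2225]  x^+=[1.6285, -1.6678]  P^+=[0.0677 0.0196; 0.0196 0.2485]
step 5: x^-=[1.1182, -2.0149]  P^-=[0.1560 0.0629; 0.0629 0.5542]  S=[0.2760 0.0696; 0.0696 0.9972]  K=[0.5616 0.0145; 0.0905 0.5457]  nu=[-0.6882, 4.2020]  x^+=[0.7928, 0.2157]  P^+=[0.0676 0.0196; 0.0196 0.2482]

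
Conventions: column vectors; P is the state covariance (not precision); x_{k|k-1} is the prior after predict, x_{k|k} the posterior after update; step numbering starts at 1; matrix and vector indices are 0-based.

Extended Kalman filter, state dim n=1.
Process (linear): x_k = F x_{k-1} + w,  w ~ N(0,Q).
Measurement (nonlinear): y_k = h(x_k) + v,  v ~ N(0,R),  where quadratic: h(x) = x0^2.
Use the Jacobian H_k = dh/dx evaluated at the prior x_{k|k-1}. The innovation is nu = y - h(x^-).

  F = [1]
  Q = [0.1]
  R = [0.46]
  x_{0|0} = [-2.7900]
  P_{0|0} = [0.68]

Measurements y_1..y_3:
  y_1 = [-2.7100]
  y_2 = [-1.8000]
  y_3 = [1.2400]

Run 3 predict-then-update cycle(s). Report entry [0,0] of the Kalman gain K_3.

K[0,0] = -0.1732

step 1: x^-=[-2.7900]  P^-=[0.7800]  H_jac=[-5.5800]  S=[24.7464]  K=[-0.1759]  nu=[-10.4941]  x^+=[-0.9443]  P^+=[0.0145]
step 2: x^-=[-0.9443]  P^-=[0.1145]  H_jac=[-1.8886]  S=[0.8684]  K=[-0.2490]  nu=[-2.6917]  x^+=[-0.2740]  P^+=[0.0607]
step 3: x^-=[-0.2740]  P^-=[0.1607]  H_jac=[-0.5481]  S=[0.5083]  K=[-0.1732]  nu=[1.1649]  x^+=[-0.4758]  P^+=[0.1454]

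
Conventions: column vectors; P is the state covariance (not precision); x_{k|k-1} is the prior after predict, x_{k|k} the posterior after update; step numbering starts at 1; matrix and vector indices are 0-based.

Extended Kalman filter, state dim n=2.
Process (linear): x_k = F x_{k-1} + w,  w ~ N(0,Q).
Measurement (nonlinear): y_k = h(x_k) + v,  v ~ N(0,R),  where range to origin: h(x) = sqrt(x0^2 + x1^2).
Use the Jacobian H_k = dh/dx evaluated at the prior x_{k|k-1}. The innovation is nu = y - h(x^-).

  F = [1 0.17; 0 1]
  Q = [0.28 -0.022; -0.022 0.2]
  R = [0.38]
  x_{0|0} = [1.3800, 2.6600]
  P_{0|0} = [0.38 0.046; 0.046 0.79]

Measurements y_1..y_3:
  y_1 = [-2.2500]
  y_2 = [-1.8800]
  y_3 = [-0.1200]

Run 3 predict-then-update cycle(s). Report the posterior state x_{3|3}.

x_post = [0.1147, 0.2739]

step 1: x^-=[1.8322, 2.6600]  P^-=[0.6985 0.1583; 0.1583 0.9900]  H_jac=[0.5673 0.8235]  S=[1.4241]  K=[0.3698; 0.6356]  nu=[-5.4799]  x^+=[-0.1941, -0.8229]  P^+=[0.5038 -0.1764; -0.1764 0.4147]
step 2: x^-=[-0.3340, -0.8229]  P^-=[0.7358 -0.1279; -0.1279 0.6147]  H_jac=[-0.3761 -0.9266]  S=[0.9228]  K=[-0.1715; -0.5652]  nu=[-2.7680]  x^+=[0.1407, 0.7416]  P^+=[0.7087 -0.2173; -0.2173 0.3200]
step 3: x^-=[0.2667, 0.7416]  P^-=[0.9240 -0.1849; -0.1849 0.5200]  H_jac=[0.3384 0.9410]  S=[0.8285]  K=[0.1675; 0.5151]  nu=[-0.9081]  x^+=[0.1147, 0.2739]  P^+=[0.9008 -0.2564; -0.2564 0.3002]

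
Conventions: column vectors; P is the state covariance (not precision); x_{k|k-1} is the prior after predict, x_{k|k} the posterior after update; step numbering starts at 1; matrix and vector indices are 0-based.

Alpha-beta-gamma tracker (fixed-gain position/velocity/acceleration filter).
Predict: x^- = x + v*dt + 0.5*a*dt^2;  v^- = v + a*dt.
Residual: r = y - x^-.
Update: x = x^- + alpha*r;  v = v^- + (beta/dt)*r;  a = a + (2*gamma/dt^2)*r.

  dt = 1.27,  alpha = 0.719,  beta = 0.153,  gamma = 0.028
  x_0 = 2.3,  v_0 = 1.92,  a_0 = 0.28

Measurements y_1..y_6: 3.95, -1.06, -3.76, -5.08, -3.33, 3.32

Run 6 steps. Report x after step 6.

step 1: x_pred=4.9642  r=-1.0142  x^+=4.2350  v^+=2.1534  a^+=0.2448
step 2: x_pred=7.1672  r=-8.2272  x^+=1.2519  v^+=1.4731  a^+=-0.0409
step 3: x_pred=3.0898  r=-6.8498  x^+=-1.8352  v^+=0.5960  a^+=-0.2787
step 4: x_pred=-1.3030  r=-3.7770  x^+=-4.0187  v^+=-0.2129  a^+=-0.4098
step 5: x_pred=-4.6196  r=1.2896  x^+=-3.6924  v^+=-0.5780  a^+=-0.3651
step 6: x_pred=-4.7209  r=8.0409  x^+=1.0605  v^+=-0.0730  a^+=-0.0859

x_post = 1.0605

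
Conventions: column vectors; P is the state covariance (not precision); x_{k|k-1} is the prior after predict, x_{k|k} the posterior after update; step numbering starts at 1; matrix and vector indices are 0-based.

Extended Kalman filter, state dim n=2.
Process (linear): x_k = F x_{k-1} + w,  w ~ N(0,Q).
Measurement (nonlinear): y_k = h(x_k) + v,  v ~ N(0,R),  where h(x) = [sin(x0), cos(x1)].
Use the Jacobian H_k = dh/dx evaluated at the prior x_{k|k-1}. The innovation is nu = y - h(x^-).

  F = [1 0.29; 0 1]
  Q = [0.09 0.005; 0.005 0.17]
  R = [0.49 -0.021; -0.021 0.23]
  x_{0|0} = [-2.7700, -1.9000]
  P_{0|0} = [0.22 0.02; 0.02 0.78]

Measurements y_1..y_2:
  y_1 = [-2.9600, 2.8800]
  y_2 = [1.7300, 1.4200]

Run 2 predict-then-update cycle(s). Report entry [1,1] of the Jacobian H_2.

H_jac[1,1] = -0.7635

step 1: x^-=[-3.3210, -1.9000]  P^-=[0.3872 0.2512; 0.2512 0.9500]  H_jac=[-0.9839 0.0000; 0.0000 0.9463]  S=[0.8649 -0.2549; -0.2549 1.0807]  K=[-0.4037 0.1247; -0.0437 0.8215]  nu=[-3.1384, 3.2033]  x^+=[-1.6543, 0.8687]  P^+=[0.2037 0.0393; 0.0393 0.2006]
step 2: x^-=[-1.4024, 0.8687]  P^-=[0.3334 0.1025; 0.1025 0.3706]  H_jac=[0.1676 0.0000; 0.0000 -0.7635]  S=[0.4994 -0.0341; -0.0341 0.4461]  K=[0.1004 -0.1677; -0.0090 -0.6351]  nu=[2.7159, 0.7742]  x^+=[-1.2594, 0.3526]  P^+=[0.3146 0.0533; 0.0533 0.1911]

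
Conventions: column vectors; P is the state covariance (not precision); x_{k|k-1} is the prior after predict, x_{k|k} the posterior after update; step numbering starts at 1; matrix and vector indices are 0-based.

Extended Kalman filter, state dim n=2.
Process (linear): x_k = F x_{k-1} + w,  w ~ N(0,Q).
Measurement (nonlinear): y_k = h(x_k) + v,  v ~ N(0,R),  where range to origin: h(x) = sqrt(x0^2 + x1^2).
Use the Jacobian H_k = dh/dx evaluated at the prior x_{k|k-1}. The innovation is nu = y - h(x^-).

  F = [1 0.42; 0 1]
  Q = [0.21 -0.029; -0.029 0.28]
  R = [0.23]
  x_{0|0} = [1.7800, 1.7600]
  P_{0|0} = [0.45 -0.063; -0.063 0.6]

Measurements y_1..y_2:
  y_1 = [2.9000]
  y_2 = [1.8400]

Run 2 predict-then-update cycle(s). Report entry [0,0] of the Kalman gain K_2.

step 1: x^-=[2.5192, 1.7600]  P^-=[0.7129 0.1600; 0.1600 0.8800]  H_jac=[0.8198 0.5727]  S=[1.1480]  K=[0.5889; 0.5533]  nu=[-0.1731]  x^+=[2.4173, 1.6642]  P^+=[0.3148 -0.2141; -0.2141 0.5286]
step 2: x^-=[3.1162, 1.6642]  P^-=[0.4382 -0.0210; -0.0210 0.8086]  H_jac=[0.8821 0.4711]  S=[0.7329]  K=[0.5139; 0.4944]  nu=[-1.6928]  x^+=[2.2463, 0.8273]  P^+=[0.2447 -0.2072; -0.2072 0.6294]

K[0,0] = 0.5139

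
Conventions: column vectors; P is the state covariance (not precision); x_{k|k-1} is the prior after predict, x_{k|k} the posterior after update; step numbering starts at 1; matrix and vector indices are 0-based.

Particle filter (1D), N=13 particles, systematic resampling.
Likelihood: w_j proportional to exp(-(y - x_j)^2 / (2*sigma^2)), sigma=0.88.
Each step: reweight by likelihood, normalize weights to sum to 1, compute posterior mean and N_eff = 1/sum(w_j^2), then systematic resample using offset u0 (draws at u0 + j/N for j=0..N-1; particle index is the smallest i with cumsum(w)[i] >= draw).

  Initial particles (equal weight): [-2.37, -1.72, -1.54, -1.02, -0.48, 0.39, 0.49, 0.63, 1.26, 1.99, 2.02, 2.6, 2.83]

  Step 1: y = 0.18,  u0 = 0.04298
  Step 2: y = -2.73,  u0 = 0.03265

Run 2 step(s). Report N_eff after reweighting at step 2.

step 1: w=[0.0030, 0.0197, 0.0300, 0.0799, 0.1529, 0.1969, 0.1904, 0.1777, 0.0954, 0.0244, 0.0228, 0.0046, 0.0022]  mean=0.2728  Neff=6.7604  idx=[2, 3, 4, 4, 5, 5, 6, 6, 6, 7, 7, 8, 9]
step 2: w=[0.6291, 0.2376, 0.0597, 0.0597, 0.0029, 0.0029, 0.0019, 0.0019, 0.0019, 0.0011, 0.0011, 0.0001, 0.0000]  mean=-1.2619  Neff=2.1771  idx=[0, 0, 0, 0, 0, 0, 0, 0, 1, 1, 1, 2, 3]

N_eff = 2.1771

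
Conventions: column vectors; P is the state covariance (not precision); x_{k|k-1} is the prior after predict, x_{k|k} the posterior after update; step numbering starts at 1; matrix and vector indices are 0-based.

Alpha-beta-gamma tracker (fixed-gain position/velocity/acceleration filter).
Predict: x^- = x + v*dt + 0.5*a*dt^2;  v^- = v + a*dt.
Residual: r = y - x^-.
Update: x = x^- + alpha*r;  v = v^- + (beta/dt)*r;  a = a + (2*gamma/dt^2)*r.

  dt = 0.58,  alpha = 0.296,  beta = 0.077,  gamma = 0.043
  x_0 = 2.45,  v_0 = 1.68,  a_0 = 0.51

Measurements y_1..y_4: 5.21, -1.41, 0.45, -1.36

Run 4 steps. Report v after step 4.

step 1: x_pred=3.5102  r=1.6998  x^+=4.0133  v^+=2.2015  a^+=0.9446
step 2: x_pred=5.4491  r=-6.8591  x^+=3.4188  v^+=1.8387  a^+=-0.8089
step 3: x_pred=4.3492  r=-3.8992  x^+=3.1950  v^+=0.8519  a^+=-1.8058
step 4: x_pred=3.3854  r=-4.7454  x^+=1.9807  v^+=-0.8255  a^+=-3.0189

v_post = -0.8255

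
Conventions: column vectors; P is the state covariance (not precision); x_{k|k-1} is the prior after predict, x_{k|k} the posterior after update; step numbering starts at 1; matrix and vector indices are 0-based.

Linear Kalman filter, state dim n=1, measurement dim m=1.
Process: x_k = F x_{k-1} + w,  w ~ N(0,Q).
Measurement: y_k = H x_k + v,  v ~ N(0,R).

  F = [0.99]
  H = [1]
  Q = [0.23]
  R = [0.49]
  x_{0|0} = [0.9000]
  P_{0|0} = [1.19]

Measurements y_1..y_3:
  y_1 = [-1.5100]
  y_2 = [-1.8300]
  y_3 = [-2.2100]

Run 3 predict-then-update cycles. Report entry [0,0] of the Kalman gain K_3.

step 1: x^-=[0.8910]  P^-=[1.3963]  S=[1.8863]  K=[0.7402]  nu=[-2.4010]  x^+=[-0.8863]  P^+=[0.3627]
step 2: x^-=[-0.8774]  P^-=[0.5855]  S=[1.0755]  K=[0.5444]  nu=[-0.9526]  x^+=[-1.3960]  P^+=[0.2668]
step 3: x^-=[-1.3821]  P^-=[0.4914]  S=[0.9814]  K=[0.5007]  nu=[-0.8279]  x^+=[-1.7966]  P^+=[0.2454]

K[0,0] = 0.5007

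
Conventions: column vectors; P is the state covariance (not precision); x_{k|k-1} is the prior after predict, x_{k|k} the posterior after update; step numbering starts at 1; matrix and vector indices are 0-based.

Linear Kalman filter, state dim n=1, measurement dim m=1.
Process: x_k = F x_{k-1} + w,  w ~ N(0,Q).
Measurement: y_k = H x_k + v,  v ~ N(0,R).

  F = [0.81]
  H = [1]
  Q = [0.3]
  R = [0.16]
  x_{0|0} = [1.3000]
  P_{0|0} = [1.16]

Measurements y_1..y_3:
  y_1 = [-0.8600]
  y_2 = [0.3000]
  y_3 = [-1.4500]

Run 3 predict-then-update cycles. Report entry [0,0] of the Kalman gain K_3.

step 1: x^-=[1.0530]  P^-=[1.0611]  S=[1.2211]  K=[0.8690]  nu=[-1.9130]  x^+=[-0.6093]  P^+=[0.1390]
step 2: x^-=[-0.4936]  P^-=[0.3912]  S=[0.5512]  K=[0.7097]  nu=[0.7936]  x^+=[0.0697]  P^+=[0.1136]
step 3: x^-=[0.0564]  P^-=[0.3745]  S=[0.5345]  K=[0.7007]  nu=[-1.5064]  x^+=[-0.9991]  P^+=[0.1121]

K[0,0] = 0.7007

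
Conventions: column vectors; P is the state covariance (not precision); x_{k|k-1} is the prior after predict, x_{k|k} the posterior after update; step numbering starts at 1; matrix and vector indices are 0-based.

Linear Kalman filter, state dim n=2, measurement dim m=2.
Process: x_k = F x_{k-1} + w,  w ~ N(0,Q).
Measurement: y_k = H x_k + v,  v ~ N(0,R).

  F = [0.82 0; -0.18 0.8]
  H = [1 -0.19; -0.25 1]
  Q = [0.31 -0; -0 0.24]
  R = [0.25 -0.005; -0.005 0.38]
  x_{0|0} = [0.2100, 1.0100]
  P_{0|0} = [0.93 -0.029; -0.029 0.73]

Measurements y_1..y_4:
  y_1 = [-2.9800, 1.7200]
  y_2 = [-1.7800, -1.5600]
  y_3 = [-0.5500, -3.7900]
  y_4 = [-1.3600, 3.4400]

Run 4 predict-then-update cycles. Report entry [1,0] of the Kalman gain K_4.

step 1: x^-=[0.1722, 0.7702]  P^-=[0.9353 -0.1563; -0.1563 0.7457]  S=[1.2716 -0.5442; -0.5442 1.2623]  K=[0.7684 0.0222; 0.0389 0.6385]  nu=[-3.0059, 0.9929]  x^+=[-2.1154, 1.2871]  P^+=[0.2025 0.0552; 0.0552 0.2562]
step 2: x^-=[-1.7346, 1.4104]  P^-=[0.4461 0.0063; 0.0063 0.3946]  S=[0.7080 -0.1849; -0.1849 0.7994]  K=[0.6323 0.0146; 0.0335 0.4995]  nu=[0.2226, -3.4041]  x^+=[-1.6437, -0.2823]  P^+=[0.1664 0.0440; 0.0440 0.2006]
step 3: x^-=[-1.3478, 0.0700]  P^-=[0.4219 0.0043; 0.0043 0.3611]  S=[0.6833 -0.1746; -0.1746 0.7653]  K=[0.6185 0.0089; 0.0277 0.4768]  nu=[0.8111, -4.1970]  x^+=[-0.8835, -1.9085]  P^+=[0.1623 0.0409; 0.0409 0.1912]
step 4: x^-=[-0.7245, -1.3677]  P^-=[0.4192 0.0029; 0.0029 0.3559]  S=[0.6809 -0.1744; -0.1744 0.7607]  K=[0.6167 0.0074; 0.0260 0.4729]  nu=[-0.8954, 4.6266]  x^+=[-1.2424, 0.7969]  P^+=[0.1618 0.0402; 0.0402 0.1896]

K[1,0] = 0.0260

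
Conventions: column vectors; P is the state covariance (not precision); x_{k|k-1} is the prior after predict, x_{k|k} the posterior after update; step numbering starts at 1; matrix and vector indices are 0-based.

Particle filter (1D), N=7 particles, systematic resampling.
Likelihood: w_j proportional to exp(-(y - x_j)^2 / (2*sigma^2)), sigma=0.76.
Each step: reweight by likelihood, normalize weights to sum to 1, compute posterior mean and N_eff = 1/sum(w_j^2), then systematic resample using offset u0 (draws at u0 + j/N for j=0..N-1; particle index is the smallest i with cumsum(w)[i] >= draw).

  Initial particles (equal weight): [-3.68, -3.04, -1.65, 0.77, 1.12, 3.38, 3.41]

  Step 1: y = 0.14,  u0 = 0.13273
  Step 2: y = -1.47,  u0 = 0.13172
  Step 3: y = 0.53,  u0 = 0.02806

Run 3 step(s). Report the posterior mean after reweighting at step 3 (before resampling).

post_mean = 0.8102

step 1: w=[0.0000, 0.0001, 0.0517, 0.5874, 0.3606, 0.0001, 0.0001]  mean=0.7710  Neff=2.0933  idx=[3, 3, 3, 3, 4, 4, 4]
step 2: w=[0.2130, 0.2130, 0.2130, 0.2130, 0.0493, 0.0493, 0.0493]  mean=0.8218  Neff=5.2964  idx=[0, 1, 1, 2, 3, 3, 6]
step 3: w=[0.1475, 0.1475, 0.1475, 0.1475, 0.1475, 0.1475, 0.1147]  mean=0.8102  Neff=6.9551  idx=[0, 1, 2, 3, 4, 5, 5]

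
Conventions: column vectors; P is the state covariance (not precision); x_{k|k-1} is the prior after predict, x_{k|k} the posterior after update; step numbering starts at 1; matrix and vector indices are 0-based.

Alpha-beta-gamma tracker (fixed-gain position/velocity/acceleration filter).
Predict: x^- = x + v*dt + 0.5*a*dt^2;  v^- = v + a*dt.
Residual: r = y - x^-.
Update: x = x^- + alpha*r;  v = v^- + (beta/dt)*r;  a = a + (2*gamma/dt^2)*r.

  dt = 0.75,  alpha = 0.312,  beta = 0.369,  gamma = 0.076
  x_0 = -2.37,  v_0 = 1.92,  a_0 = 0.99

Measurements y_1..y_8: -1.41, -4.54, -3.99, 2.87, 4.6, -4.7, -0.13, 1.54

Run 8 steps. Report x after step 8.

x_post = 0.8075

step 1: x_pred=-0.6516  r=-0.7584  x^+=-0.8882  v^+=2.2893  a^+=0.7851
step 2: x_pred=1.0496  r=-5.5896  x^+=-0.6943  v^+=0.1280  a^+=-0.7254
step 3: x_pred=-0.8023  r=-3.1877  x^+=-1.7969  v^+=-1.9843  a^+=-1.5868
step 4: x_pred=-3.7314  r=6.6014  x^+=-1.6718  v^+=0.0735  a^+=0.1971
step 5: x_pred=-1.5612  r=6.1612  x^+=0.3611  v^+=3.2526  a^+=1.8620
step 6: x_pred=3.3242  r=-8.0242  x^+=0.8207  v^+=0.7012  a^+=-0.3063
step 7: x_pred=1.2604  r=-1.3904  x^+=0.8266  v^+=-0.2127  a^+=-0.6821
step 8: x_pred=0.4753  r=1.0647  x^+=0.8075  v^+=-0.2004  a^+=-0.3943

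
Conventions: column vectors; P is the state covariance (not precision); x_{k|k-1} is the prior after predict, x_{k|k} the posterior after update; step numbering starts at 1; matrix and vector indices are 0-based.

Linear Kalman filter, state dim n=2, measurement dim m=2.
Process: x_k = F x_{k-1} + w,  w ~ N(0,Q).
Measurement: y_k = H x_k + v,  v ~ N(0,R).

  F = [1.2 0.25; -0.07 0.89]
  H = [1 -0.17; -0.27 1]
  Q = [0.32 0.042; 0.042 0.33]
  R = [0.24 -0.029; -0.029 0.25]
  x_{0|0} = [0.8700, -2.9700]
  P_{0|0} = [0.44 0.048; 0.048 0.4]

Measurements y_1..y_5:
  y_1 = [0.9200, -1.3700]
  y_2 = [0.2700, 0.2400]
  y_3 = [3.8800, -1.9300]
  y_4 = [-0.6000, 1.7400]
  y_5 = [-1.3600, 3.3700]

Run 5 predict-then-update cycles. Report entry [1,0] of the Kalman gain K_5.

step 1: x^-=[0.3015, -2.7042]  P^-=[1.0074 0.1445; 0.1445 0.6430]  S=[1.2169 -0.2592; -0.2592 0.8884]  K=[0.8286 0.0982; 0.1852 0.7339]  nu=[0.1588, 1.4156]  x^+=[0.5721, -1.6359]  P^+=[0.2055 0.0560; 0.0560 0.1932]
step 2: x^-=[0.2775, -1.4960]  P^-=[0.6617 0.1266; 0.1266 0.4771]  S=[0.8724 -0.1564; -0.1564 0.7070]  K=[0.7503 0.0923; 0.1712 0.6644]  nu=[-0.2619, 1.8109]  x^+=[0.2482, -0.3377]  P^+=[0.1862 0.0516; 0.0516 0.1751]
step 3: x^-=[0.2134, -0.3179]  P^-=[0.6300 0.1195; 0.1195 0.4631]  S=[0.8427 -0.1528; -0.1528 0.6945]  K=[0.7397 0.0899; 0.1676 0.6573]  nu=[3.6125, -1.5544]  x^+=[2.7460, -0.7342]  P^+=[0.1835 0.0506; 0.0506 0.1731]
step 4: x^-=[3.1116, -0.8457]  P^-=[0.6255 0.1182; 0.1182 0.4617]  S=[0.8386 -0.1527; -0.1527 0.6935]  K=[0.7382 0.0895; 0.1669 0.6565]  nu=[-3.8554, 3.4258]  x^+=[0.5724, 0.7599]  P^+=[0.1831 0.0504; 0.0504 0.1729]
step 5: x^-=[0.8768, 0.6362]  P^-=[0.6248 0.1181; 0.1181 0.4616]  S=[0.8380 -0.1527; -0.1527 0.6934]  K=[0.7379 0.0895; 0.1669 0.6565]  nu=[-2.1287, 2.9705]  x^+=[-0.4282, 2.2311]  P^+=[0.1831 0.0504; 0.0504 0.1729]

K[1,0] = 0.1669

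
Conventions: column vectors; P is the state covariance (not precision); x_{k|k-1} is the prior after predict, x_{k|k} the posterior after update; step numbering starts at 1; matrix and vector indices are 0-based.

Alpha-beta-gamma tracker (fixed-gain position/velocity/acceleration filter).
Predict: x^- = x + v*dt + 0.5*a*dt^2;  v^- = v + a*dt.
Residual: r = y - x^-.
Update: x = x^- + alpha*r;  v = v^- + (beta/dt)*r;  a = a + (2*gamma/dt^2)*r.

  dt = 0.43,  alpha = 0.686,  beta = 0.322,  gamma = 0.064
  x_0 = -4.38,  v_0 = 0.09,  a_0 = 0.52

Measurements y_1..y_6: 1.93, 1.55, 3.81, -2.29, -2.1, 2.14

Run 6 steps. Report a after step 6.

a_post = -2.2708

step 1: x_pred=-4.2932  r=6.2232  x^+=-0.0241  v^+=4.9738  a^+=4.8281
step 2: x_pred=2.5610  r=-1.0110  x^+=1.8675  v^+=6.2928  a^+=4.1283
step 3: x_pred=4.9550  r=-1.1450  x^+=4.1695  v^+=7.2105  a^+=3.3356
step 4: x_pred=7.5784  r=-9.8684  x^+=0.8087  v^+=1.2550  a^+=-3.4960
step 5: x_pred=1.0251  r=-3.1251  x^+=-1.1187  v^+=-2.5885  a^+=-5.6594
step 6: x_pred=-2.7550  r=4.8950  x^+=0.6030  v^+=-1.3565  a^+=-2.2708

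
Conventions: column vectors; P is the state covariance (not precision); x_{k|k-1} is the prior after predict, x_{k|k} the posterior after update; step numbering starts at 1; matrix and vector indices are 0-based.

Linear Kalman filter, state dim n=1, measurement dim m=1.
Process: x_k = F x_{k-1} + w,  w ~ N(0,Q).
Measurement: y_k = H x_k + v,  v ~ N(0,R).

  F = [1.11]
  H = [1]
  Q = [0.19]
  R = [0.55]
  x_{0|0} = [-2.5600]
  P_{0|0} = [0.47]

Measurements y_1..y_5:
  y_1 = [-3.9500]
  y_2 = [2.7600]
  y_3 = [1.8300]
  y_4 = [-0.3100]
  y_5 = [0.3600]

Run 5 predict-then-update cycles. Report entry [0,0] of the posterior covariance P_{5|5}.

P_post[0,0] = 0.2676

step 1: x^-=[-2.8416]  P^-=[0.7691]  S=[1.3191]  K=[0.5830]  nu=[-1.1084]  x^+=[-3.4878]  P^+=[0.3207]
step 2: x^-=[-3.8715]  P^-=[0.5851]  S=[1.1351]  K=[0.5155]  nu=[6.6315]  x^+=[-0.4532]  P^+=[0.2835]
step 3: x^-=[-0.5031]  P^-=[0.5393]  S=[1.0893]  K=[0.4951]  nu=[2.3331]  x^+=[0.6520]  P^+=[0.2723]
step 4: x^-=[0.7237]  P^-=[0.5255]  S=[1.0755]  K=[0.4886]  nu=[-1.0337]  x^+=[0.2186]  P^+=[0.2687]
step 5: x^-=[0.2427]  P^-=[0.5211]  S=[1.0711]  K=[0.4865]  nu=[0.1173]  x^+=[0.2998]  P^+=[0.2676]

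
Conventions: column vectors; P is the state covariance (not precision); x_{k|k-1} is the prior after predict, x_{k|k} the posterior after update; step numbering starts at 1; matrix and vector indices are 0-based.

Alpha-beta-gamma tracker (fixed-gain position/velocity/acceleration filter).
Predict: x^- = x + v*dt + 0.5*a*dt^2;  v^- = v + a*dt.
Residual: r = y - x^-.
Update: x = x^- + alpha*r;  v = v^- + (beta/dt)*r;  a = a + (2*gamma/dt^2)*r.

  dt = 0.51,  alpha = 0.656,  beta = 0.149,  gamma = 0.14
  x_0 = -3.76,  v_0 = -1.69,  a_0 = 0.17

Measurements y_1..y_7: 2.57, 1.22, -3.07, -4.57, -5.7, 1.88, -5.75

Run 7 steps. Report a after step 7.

step 1: x_pred=-4.5998  r=7.1698  x^+=0.1036  v^+=0.4914  a^+=7.8883
step 2: x_pred=1.3801  r=-0.1601  x^+=1.2751  v^+=4.4677  a^+=7.7160
step 3: x_pred=4.5571  r=-7.6271  x^+=-0.4463  v^+=6.1746  a^+=-0.4946
step 4: x_pred=2.6384  r=-7.2084  x^+=-2.0903  v^+=3.8163  a^+=-8.2545
step 5: x_pred=-1.2175  r=-4.4825  x^+=-4.1580  v^+=-1.7031  a^+=-13.0800
step 6: x_pred=-6.7276  r=8.6076  x^+=-1.0810  v^+=-5.8591  a^+=-3.8138
step 7: x_pred=-4.5651  r=-1.1849  x^+=-5.3424  v^+=-8.1503  a^+=-5.0893

a_post = -5.0893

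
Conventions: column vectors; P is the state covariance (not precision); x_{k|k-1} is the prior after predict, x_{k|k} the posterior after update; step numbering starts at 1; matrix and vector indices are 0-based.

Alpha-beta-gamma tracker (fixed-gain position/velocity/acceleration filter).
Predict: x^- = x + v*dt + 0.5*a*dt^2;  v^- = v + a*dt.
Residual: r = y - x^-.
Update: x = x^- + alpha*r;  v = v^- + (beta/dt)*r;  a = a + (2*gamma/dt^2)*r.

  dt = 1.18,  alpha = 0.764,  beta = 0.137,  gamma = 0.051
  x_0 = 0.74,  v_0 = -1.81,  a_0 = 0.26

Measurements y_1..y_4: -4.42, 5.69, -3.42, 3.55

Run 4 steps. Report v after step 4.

v_post = 0.8875

step 1: x_pred=-1.2148  r=-3.2052  x^+=-3.6636  v^+=-1.8753  a^+=0.0252
step 2: x_pred=-5.8589  r=11.5489  x^+=2.9645  v^+=-0.5047  a^+=0.8712
step 3: x_pred=2.9754  r=-6.3954  x^+=-1.9107  v^+=-0.2192  a^+=0.4027
step 4: x_pred=-1.8890  r=5.4390  x^+=2.2664  v^+=0.8875  a^+=0.8012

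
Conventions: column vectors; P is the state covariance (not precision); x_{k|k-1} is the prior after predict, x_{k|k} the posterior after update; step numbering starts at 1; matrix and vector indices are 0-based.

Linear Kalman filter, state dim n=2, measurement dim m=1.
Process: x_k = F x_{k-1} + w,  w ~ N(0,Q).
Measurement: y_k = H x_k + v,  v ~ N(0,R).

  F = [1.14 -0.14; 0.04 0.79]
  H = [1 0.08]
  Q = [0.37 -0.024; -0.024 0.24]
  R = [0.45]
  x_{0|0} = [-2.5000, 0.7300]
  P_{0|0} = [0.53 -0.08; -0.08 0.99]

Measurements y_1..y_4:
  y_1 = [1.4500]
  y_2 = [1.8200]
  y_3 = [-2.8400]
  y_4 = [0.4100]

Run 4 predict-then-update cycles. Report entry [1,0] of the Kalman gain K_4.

K[1,0] = -0.1021

step 1: x^-=[-2.9522, 0.4767]  P^-=[1.1037 -0.1809; -0.1809 0.8537]  S=[1.5302]  K=[0.7118; -0.0736]  nu=[4.3641]  x^+=[0.1542, 0.1555]  P^+=[0.3284 -0.1008; -0.1008 0.8454]
step 2: x^-=[0.1540, 0.1290]  P^-=[0.8455 -0.1927; -0.1927 0.7617]  S=[1.2695]  K=[0.6538; -0.1038]  nu=[1.6556]  x^+=[1.2366, -0.0428]  P^+=[0.3028 -0.1065; -0.1065 0.7481]
step 3: x^-=[1.4157, 0.0156]  P^-=[0.8121 -0.1883; -0.1883 0.7006]  S=[1.2365]  K=[0.6446; -0.1069]  nu=[-4.2569]  x^+=[-1.3284, 0.4709]  P^+=[0.2983 -0.1030; -0.1030 0.6865]
step 4: x^-=[-1.5803, 0.3189]  P^-=[0.8040 -0.1785; -0.1785 0.6624]  S=[1.2297]  K=[0.6422; -0.1021]  nu=[1.9648]  x^+=[-0.3185, 0.1183]  P^+=[0.2968 -0.0979; -0.0979 0.6496]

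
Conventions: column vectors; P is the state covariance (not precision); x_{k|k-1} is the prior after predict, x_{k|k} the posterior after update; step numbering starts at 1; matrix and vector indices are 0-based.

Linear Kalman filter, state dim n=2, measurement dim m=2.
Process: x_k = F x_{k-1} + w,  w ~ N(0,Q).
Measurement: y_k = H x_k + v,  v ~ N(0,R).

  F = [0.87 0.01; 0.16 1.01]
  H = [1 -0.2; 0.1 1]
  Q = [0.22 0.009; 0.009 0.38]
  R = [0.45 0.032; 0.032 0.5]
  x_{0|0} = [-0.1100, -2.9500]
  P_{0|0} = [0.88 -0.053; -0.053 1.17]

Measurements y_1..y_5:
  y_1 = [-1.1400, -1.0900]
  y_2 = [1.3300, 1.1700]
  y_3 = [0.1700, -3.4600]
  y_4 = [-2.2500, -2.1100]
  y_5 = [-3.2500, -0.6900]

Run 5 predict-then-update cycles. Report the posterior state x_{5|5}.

x_post = [-2.0864, -1.0148]

step 1: x^-=[-0.1252, -2.9971]  P^-=[0.8853 0.0967; 0.0967 1.5789]  S=[1.3598 -0.1005; -0.1005 2.1071]  K=[0.6456 0.1187; -0.1058 0.7489]  nu=[-1.6142, 1.9196]  x^+=[-0.9395, -1.3888]  P^+=[0.3042 0.0496; 0.0496 0.3661]
step 2: x^-=[-0.8313, -1.5530]  P^-=[0.4512 0.0987; 0.0987 0.7773]  S=[0.8928 0.0184; 0.0184 1.3015]  K=[0.4811 0.1037; -0.0761 0.6059]  nu=[1.8507, 2.8061]  x^+=[0.3501, 0.0064]  P^+=[0.2287 0.0444; 0.0444 0.2961]
step 3: x^-=[0.3047, 0.0624]  P^-=[0.3939 0.0829; 0.0829 0.7022]  S=[0.8388 0.0122; 0.0122 1.2227]  K=[0.4484 0.0955; -0.0771 0.5818]  nu=[-0.1222, -3.5529]  x^+=[-0.0896, -1.9954]  P^+=[0.2130 0.0408; 0.0408 0.2844]
step 4: x^-=[-0.0979, -2.0297]  P^-=[0.3820 0.0775; 0.0775 0.6887]  S=[0.8285 0.0084; 0.0084 1.2080]  K=[0.4414 0.0927; -0.0786 0.5771]  nu=[-2.5581, -0.0705]  x^+=[-1.2335, -1.8693]  P^+=[0.2095 0.0395; 0.0395 0.2821]
step 5: x^-=[-1.0918, -2.0854]  P^-=[0.3793 0.0758; 0.0758 0.6859]  S=[0.8264 0.0070; 0.0070 1.2048]  K=[0.4398 0.0918; -0.0792 0.5760]  nu=[-2.5752, 1.5046]  x^+=[-2.0864, -1.0148]  P^+=[0.2087 0.0391; 0.0391 0.2816]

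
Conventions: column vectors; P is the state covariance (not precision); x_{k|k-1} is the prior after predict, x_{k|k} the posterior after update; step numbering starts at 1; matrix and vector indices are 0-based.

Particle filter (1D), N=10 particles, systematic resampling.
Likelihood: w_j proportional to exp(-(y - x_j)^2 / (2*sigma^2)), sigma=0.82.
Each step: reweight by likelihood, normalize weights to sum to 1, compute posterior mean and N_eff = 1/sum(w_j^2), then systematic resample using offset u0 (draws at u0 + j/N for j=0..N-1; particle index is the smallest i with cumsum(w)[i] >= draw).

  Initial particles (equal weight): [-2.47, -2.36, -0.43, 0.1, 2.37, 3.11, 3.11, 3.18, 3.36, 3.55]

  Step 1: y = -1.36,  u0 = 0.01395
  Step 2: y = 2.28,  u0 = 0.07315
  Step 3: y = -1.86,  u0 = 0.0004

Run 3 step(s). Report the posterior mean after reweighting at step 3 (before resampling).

step 1: w=[0.2491, 0.2960, 0.3273, 0.1276, 0.0000, 0.0000, 0.0000, 0.0000, 0.0000, 0.0000]  mean=-1.4417  Neff=3.6622  idx=[0, 0, 0, 1, 1, 1, 2, 2, 2, 3]
step 2: w=[0.0000, 0.0000, 0.0000, 0.0000, 0.0000, 0.0000, 0.1013, 0.1013, 0.1013, 0.6960]  mean=-0.0611  Neff=1.9407  idx=[6, 7, 8, 9, 9, 9, 9, 9, 9, 9]
step 3: w=[0.2066, 0.2066, 0.2066, 0.0543, 0.0543, 0.0543, 0.0543, 0.0543, 0.0543, 0.0543]  mean=-0.2285  Neff=6.7248  idx=[0, 0, 0, 1, 1, 2, 2, 4, 6, 8]

post_mean = -0.2285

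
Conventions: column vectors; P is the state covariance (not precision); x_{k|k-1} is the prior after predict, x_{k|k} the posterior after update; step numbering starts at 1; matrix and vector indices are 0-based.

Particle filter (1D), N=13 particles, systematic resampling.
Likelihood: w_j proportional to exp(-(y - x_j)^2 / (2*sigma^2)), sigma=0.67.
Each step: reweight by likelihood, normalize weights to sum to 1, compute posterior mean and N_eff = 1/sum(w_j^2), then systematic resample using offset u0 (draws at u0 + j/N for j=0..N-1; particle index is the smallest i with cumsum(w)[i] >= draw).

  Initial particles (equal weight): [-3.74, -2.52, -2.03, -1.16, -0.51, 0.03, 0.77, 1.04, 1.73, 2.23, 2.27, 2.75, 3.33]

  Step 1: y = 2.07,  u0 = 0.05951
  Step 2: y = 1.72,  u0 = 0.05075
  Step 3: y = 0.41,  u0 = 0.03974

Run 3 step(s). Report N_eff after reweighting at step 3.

N_eff = 3.8294

step 1: w=[0.0000, 0.0000, 0.0000, 0.0000, 0.0001, 0.0024, 0.0376, 0.0758, 0.2174, 0.2403, 0.2365, 0.1477, 0.0422]  mean=2.1031  Neff=5.2177  idx=[7, 8, 8, 8, 9, 9, 9, 10, 10, 10, 11, 11, 12]
step 2: w=[0.0690, 0.1155, 0.1155, 0.1155, 0.0865, 0.0865, 0.0865, 0.0825, 0.0825, 0.0825, 0.0354, 0.0354, 0.0064]  mean=2.0284  Neff=11.0820  idx=[0, 1, 2, 2, 3, 4, 5, 6, 6, 7, 8, 9, 11]
step 3: w=[0.4647, 0.1038, 0.1038, 0.1038, 0.1038, 0.0181, 0.0181, 0.0181, 0.0181, 0.0153, 0.0153, 0.0153, 0.0016]  mean=1.4720  Neff=3.8294  idx=[0, 0, 0, 0, 0, 0, 1, 2, 2, 3, 4, 5, 9]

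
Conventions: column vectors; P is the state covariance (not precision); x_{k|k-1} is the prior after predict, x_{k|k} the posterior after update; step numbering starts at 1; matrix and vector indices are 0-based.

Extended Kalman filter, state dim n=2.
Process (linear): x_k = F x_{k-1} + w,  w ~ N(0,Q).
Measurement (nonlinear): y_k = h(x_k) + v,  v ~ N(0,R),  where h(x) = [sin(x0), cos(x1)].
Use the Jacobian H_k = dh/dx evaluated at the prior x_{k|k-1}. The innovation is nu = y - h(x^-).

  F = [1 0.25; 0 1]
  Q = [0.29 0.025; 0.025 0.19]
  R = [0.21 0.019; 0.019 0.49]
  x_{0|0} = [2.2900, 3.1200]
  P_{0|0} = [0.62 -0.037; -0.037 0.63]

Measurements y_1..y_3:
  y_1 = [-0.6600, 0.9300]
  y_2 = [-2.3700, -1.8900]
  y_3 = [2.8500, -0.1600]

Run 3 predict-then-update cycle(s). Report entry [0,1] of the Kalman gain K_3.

K[0,1] = 0.0206

step 1: x^-=[3.0700, 3.1200]  P^-=[0.9309 0.1455; 0.1455 0.8200]  H_jac=[-0.9974 0.0000; 0.0000 -0.0216]  S=[1.1361 0.0221; 0.0221 0.4904]  K=[-0.8178 0.0305; -0.1271 -0.0304]  nu=[-0.7315, 1.9298]  x^+=[3.7272, 3.1544]  P^+=[0.1716 0.0273; 0.0273 0.8010]
step 2: x^-=[4.5158, 3.1544]  P^-=[0.5253 0.2526; 0.2526 0.9910]  H_jac=[-0.1954 0.0000; 0.0000 0.0128]  S=[0.2301 0.0184; 0.0184 0.4902]  K=[-0.4480 0.0234; -0.2172 0.0341]  nu=[-1.3893, -0.8901]  x^+=[5.1173, 3.4259]  P^+=[0.4793 0.2302; 0.2302 0.9799]
step 3: x^-=[5.9738, 3.4259]  P^-=[0.9456 0.5002; 0.5002 1.1699]  H_jac=[0.9525 0.0000; 0.0000 0.2805]  S=[1.0680 0.1526; 0.1526 0.5820]  K=[0.8405 0.0206; 0.3798 0.4642]  nu=[3.1545, 0.7999]  x^+=[8.6415, 4.9951]  P^+=[0.1857 0.0930; 0.0930 0.8366]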